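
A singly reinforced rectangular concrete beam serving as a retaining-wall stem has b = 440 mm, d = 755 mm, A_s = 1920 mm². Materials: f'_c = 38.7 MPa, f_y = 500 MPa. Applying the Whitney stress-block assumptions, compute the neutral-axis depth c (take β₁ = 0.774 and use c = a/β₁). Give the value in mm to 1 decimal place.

c ≈ 85.7 mm

T = A_s f_y = 1920 × 500 = 960000 N = 960 kN.
Setting C = 0.85 f'_c a b equal to T: a = 960000/(0.85 × 38.7 × 440) = 66.327 mm.
With β₁ = 0.774, c = a/β₁ = 66.327/0.774 = 85.7 mm.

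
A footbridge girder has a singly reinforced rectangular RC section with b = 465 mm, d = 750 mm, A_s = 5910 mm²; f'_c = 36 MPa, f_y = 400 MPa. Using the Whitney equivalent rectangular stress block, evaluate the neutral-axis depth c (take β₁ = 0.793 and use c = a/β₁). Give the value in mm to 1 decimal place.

c ≈ 209.5 mm

T = A_s f_y = 5910 × 400 = 2364000 N = 2364 kN.
Setting C = 0.85 f'_c a b equal to T: a = 2364000/(0.85 × 36 × 465) = 166.140 mm.
With β₁ = 0.793, c = a/β₁ = 166.140/0.793 = 209.5 mm.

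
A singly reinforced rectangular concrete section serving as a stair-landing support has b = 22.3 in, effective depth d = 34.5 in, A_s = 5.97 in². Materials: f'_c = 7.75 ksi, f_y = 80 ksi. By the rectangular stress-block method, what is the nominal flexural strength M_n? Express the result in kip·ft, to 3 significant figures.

M_n ≈ 1310 kip·ft

T = A_s f_y = 5.97 × 80 = 477.6 kips.
a = T/(0.85 f'_c b) = 477.6/(0.85 × 7.75 × 22.3) = 3.251 in.
M_n = T(d − a/2) = 477.6 × (34.5 − 1.6255) = 15700.9 kip·in = 15700.9/12 = 1308.41 kip·ft.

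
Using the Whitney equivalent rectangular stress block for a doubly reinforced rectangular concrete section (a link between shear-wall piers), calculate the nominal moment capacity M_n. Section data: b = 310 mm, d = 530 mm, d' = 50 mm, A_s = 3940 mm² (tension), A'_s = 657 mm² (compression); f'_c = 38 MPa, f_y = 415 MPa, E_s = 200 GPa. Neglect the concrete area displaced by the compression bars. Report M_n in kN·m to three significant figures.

M_n ≈ 760 kN·m

Assume both tension and compression steel yield.
Net tension couple steel: A_s − A'_s = 3283 mm².
a = (A_s − A'_s) f_y / (0.85 f'_c b) = 1362445/(0.85 × 38 × 310) = 136.07 mm.
c = a/β₁ = 136.07/0.779 = 174.67 mm; ε'_s = 0.003(c − d')/c = 0.0021 ≥ f_y/E_s = 0.0021, so compression steel does yield.
M_n = (A_s − A'_s) f_y (d − a/2) + A'_s f_y (d − d') = [1362445 × (530 − 68.035) + 272655 × (530 − 50)] × 10⁻⁶ = 629.40 + 130.87 = 760.27 kN·m.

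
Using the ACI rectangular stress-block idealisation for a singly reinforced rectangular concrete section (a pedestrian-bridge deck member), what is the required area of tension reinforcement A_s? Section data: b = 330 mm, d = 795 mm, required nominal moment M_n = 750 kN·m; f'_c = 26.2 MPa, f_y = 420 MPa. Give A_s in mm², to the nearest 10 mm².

With M_n = 0.85 f'_c a b (d − a/2), solve the quadratic for a:
a = d − √(d² − 2M_n/(0.85 f'_c b)) = 795 − √(795² − 2 × 750×10⁶/(0.85 × 26.2 × 330)) = 140.85 mm.
A_s = 0.85 f'_c a b / f_y = 0.85 × 26.2 × 140.85 × 330 / 420 = 2464.6 mm².

A_s ≈ 2460 mm²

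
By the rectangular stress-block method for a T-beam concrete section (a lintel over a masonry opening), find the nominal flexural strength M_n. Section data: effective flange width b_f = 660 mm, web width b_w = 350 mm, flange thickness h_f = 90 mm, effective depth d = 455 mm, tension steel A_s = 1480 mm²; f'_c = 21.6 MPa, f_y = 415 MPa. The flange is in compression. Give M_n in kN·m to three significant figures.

M_n ≈ 264 kN·m

Tension: T = A_s f_y = 1480 × 415 = 614200 N.
Try a within the flange: a = T/(0.85 f'_c b_f) = 614200/(0.85 × 21.6 × 660) = 50.69 mm.
Since a = 50.69 ≤ h_f = 90 mm, the stress block lies entirely in the flange; analyse as a rectangular beam of width b_f.
M_n = T(d − a/2) = 614200 × (455 − 25.345) = 263.89 × 10⁶ N·mm.
M_n = 263.89 kN·m.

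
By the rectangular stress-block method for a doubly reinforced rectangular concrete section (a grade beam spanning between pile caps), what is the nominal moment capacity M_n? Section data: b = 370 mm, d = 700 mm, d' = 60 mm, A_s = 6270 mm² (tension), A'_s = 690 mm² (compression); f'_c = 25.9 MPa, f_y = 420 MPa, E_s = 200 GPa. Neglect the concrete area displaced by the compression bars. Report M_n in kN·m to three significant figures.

Assume both tension and compression steel yield.
Net tension couple steel: A_s − A'_s = 5580 mm².
a = (A_s − A'_s) f_y / (0.85 f'_c b) = 2343600/(0.85 × 25.9 × 370) = 287.72 mm.
c = a/β₁ = 287.72/0.85 = 338.49 mm; ε'_s = 0.003(c − d')/c = 0.0025 ≥ f_y/E_s = 0.0021, so compression steel does yield.
M_n = (A_s − A'_s) f_y (d − a/2) + A'_s f_y (d − d') = [2343600 × (700 − 143.86) + 289800 × (700 − 60)] × 10⁻⁶ = 1303.37 + 185.47 = 1488.84 kN·m.

M_n ≈ 1490 kN·m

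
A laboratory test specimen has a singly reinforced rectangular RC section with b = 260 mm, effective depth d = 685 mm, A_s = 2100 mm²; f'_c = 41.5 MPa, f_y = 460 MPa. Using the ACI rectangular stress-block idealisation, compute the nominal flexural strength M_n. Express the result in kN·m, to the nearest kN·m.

M_n ≈ 611 kN·m

T = A_s f_y = 2100 × 460 = 966000 N = 966 kN.
From C = T: a = T/(0.85 f'_c b) = 966000/(0.85 × 41.5 × 260) = 105.33 mm.
M_n = T(d − a/2) = 966 kN × (685 − 52.665) mm = 610.84 kN·m.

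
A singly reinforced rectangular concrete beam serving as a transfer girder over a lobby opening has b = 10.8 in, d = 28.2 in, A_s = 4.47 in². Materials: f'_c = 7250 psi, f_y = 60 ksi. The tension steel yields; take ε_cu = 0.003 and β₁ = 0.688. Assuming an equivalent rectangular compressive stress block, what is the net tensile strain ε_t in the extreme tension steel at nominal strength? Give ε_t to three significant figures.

a = A_s f_y/(0.85 f'_c b) = 4.030 in.
β₁ = 0.688, so c = a/β₁ = 4.030/0.688 = 5.858 in.
From the linear strain diagram with ε_cu = 0.003: ε_t = 0.003 (d − c)/c = 0.003 × (28.2 − 5.858)/5.858 = 0.0114.
Since ε_t ≥ 0.005, the section is tension-controlled.

ε_t ≈ 0.0114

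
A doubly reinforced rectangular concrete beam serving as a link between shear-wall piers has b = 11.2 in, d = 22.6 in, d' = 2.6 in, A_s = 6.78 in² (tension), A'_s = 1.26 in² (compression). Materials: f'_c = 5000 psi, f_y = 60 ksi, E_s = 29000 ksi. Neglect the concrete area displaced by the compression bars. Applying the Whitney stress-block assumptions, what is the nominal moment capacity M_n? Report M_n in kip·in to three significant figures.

Assume both steels yield.
a = (A_s − A'_s) f_y/(0.85 f'_c b) = (6.78 − 1.26) × 60/(0.85 × 5 × 11.2) = 6.958 in.
c = a/β₁ = 6.958/0.8 = 8.698 in; ε'_s = 0.003(c − d')/c = 0.0021 ≥ ε_y = 0.0021, so the compression steel yields.
M_n = (A_s − A'_s) f_y (d − a/2) + A'_s f_y (d − d') = 331.2 × (22.6 − 3.479) + 75.6 × (22.6 − 2.6) = 6332.9 + 1512.0 = 7844.9 kip·in.

M_n ≈ 7840 kip·in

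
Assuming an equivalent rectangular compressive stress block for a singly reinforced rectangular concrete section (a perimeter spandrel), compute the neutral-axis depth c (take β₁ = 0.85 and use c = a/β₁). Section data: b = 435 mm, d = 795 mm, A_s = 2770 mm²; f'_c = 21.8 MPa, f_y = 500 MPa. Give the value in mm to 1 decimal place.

c ≈ 202.1 mm

T = A_s f_y = 2770 × 500 = 1385000 N = 1385 kN.
Setting C = 0.85 f'_c a b equal to T: a = 1385000/(0.85 × 21.8 × 435) = 171.825 mm.
With β₁ = 0.85, c = a/β₁ = 171.825/0.85 = 202.1 mm.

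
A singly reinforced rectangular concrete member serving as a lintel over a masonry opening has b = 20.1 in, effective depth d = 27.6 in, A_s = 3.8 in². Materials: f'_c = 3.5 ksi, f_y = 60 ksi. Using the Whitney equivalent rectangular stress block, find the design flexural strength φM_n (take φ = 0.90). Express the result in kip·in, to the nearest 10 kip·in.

φM_n ≈ 5270 kip·in

T = A_s f_y = 3.8 × 60 = 228 kips.
a = T/(0.85 f'_c b) = 228/(0.85 × 3.5 × 20.1) = 3.813 in.
M_n = T(d − a/2) = 228 × (27.6 − 1.9065) = 5858.1 kip·in.
φM_n = 0.90 × 5858.1 = 5272.3 kip·in.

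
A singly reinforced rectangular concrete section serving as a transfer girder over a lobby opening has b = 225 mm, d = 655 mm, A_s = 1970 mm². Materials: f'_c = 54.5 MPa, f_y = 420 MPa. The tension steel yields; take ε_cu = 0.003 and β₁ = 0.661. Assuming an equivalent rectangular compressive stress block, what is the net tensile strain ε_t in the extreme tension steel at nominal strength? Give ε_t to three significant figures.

ε_t ≈ 0.0134

a = A_s f_y/(0.85 f'_c b) = 79.38 mm.
β₁ = 0.661, so c = a/β₁ = 79.38/0.661 = 120.09 mm.
From the linear strain diagram with ε_cu = 0.003: ε_t = 0.003 (d − c)/c = 0.003 × (655 − 120.09)/120.09 = 0.0134.
Since ε_t ≥ 0.005, the section is tension-controlled.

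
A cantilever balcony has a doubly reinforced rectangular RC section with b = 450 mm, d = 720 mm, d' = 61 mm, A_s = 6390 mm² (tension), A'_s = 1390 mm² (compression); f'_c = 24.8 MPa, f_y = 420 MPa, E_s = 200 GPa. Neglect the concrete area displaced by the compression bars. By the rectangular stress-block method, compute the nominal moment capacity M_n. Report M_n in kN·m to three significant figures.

Assume both tension and compression steel yield.
Net tension couple steel: A_s − A'_s = 5000 mm².
a = (A_s − A'_s) f_y / (0.85 f'_c b) = 2100000/(0.85 × 24.8 × 450) = 221.38 mm.
c = a/β₁ = 221.38/0.85 = 260.45 mm; ε'_s = 0.003(c − d')/c = 0.0023 ≥ f_y/E_s = 0.0021, so compression steel does yield.
M_n = (A_s − A'_s) f_y (d − a/2) + A'_s f_y (d − d') = [2100000 × (720 − 110.69) + 583800 × (720 − 61)] × 10⁻⁶ = 1279.55 + 384.72 = 1664.27 kN·m.

M_n ≈ 1660 kN·m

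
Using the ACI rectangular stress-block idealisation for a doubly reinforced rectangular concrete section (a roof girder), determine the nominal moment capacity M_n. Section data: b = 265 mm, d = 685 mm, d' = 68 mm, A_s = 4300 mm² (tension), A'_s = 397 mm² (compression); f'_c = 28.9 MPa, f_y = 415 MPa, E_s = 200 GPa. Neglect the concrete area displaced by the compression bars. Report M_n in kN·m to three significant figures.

M_n ≈ 1010 kN·m

Assume both tension and compression steel yield.
Net tension couple steel: A_s − A'_s = 3903 mm².
a = (A_s − A'_s) f_y / (0.85 f'_c b) = 1619745/(0.85 × 28.9 × 265) = 248.82 mm.
c = a/β₁ = 248.82/0.844 = 294.81 mm; ε'_s = 0.003(c − d')/c = 0.0023 ≥ f_y/E_s = 0.0021, so compression steel does yield.
M_n = (A_s − A'_s) f_y (d − a/2) + A'_s f_y (d − d') = [1619745 × (685 − 124.41) + 164755 × (685 − 68)] × 10⁻⁶ = 908.01 + 101.65 = 1009.66 kN·m.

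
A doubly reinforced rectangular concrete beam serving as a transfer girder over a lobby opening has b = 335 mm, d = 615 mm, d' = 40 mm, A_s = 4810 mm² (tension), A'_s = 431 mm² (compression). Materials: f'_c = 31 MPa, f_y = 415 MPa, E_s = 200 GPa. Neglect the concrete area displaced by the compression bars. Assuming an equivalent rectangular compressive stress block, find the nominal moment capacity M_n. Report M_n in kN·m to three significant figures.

M_n ≈ 1030 kN·m

Assume both tension and compression steel yield.
Net tension couple steel: A_s − A'_s = 4379 mm².
a = (A_s − A'_s) f_y / (0.85 f'_c b) = 1817285/(0.85 × 31 × 335) = 205.87 mm.
c = a/β₁ = 205.87/0.829 = 248.34 mm; ε'_s = 0.003(c − d')/c = 0.0025 ≥ f_y/E_s = 0.0021, so compression steel does yield.
M_n = (A_s − A'_s) f_y (d − a/2) + A'_s f_y (d − d') = [1817285 × (615 − 102.935) + 178865 × (615 − 40)] × 10⁻⁶ = 930.57 + 102.85 = 1033.42 kN·m.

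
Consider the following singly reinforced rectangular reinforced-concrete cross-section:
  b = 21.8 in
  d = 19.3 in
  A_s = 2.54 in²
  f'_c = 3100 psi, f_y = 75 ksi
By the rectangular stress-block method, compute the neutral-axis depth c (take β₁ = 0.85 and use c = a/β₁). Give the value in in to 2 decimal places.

c ≈ 3.90 in

T = A_s f_y = 2.54 × 75 = 190.5 kips.
a = T/(0.85 f'_c b) = 190.5/(0.85 × 3.1 × 21.8) = 3.3163 in.
With β₁ = 0.85, c = a/β₁ = 3.3163/0.85 = 3.90 in.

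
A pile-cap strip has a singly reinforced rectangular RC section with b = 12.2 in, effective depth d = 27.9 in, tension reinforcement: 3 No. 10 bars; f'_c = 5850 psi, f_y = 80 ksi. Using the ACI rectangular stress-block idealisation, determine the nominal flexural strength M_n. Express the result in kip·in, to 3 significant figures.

M_n ≈ 7740 kip·in

A_s = 3 × 1.27 = 3.81 in².
T = A_s f_y = 3.81 × 80 = 304.8 kips.
a = T/(0.85 f'_c b) = 304.8/(0.85 × 5.85 × 12.2) = 5.024 in.
M_n = T(d − a/2) = 304.8 × (27.9 − 2.512) = 7738.3 kip·in.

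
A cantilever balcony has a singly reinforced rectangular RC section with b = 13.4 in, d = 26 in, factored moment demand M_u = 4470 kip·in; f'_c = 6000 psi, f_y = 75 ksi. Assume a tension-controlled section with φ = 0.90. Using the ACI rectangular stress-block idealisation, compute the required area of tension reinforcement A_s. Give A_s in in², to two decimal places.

A_s ≈ 2.70 in²

M_n = M_u/φ = 4470/0.90 = 4966.67 kip·in.
From M_n = 0.85 f'_c a b (d − a/2):
a = d − √(d² − 2M_n/(0.85 f'_c b)) = 26 − √(26² − 2 × 4966.67/(0.85 × 6 × 13.4)) = 2.964 in.
A_s = 0.85 f'_c a b / f_y = 0.85 × 6 × 2.964 × 13.4 / 75 = 2.701 in².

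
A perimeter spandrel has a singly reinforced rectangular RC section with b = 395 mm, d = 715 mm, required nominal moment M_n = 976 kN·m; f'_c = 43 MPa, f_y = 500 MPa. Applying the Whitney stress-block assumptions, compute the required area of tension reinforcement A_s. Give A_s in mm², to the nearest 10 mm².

With M_n = 0.85 f'_c a b (d − a/2), solve the quadratic for a:
a = d − √(d² − 2M_n/(0.85 f'_c b)) = 715 − √(715² − 2 × 976×10⁶/(0.85 × 43 × 395)) = 101.80 mm.
A_s = 0.85 f'_c a b / f_y = 0.85 × 43 × 101.80 × 395 / 500 = 2939.4 mm².

A_s ≈ 2940 mm²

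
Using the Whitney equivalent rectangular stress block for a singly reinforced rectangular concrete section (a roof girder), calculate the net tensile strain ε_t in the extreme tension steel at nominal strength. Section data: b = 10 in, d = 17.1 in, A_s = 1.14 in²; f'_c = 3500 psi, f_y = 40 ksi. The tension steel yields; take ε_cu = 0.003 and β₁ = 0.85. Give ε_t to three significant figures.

ε_t ≈ 0.0254

a = A_s f_y/(0.85 f'_c b) = 1.533 in.
β₁ = 0.85, so c = a/β₁ = 1.533/0.85 = 1.804 in.
From the linear strain diagram with ε_cu = 0.003: ε_t = 0.003 (d − c)/c = 0.003 × (17.1 − 1.804)/1.804 = 0.0254.
Since ε_t ≥ 0.005, the section is tension-controlled.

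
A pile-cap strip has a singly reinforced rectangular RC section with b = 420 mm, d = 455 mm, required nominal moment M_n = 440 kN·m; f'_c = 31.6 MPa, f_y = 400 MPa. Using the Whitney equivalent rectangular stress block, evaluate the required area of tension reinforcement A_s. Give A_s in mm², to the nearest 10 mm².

A_s ≈ 2700 mm²

With M_n = 0.85 f'_c a b (d − a/2), solve the quadratic for a:
a = d − √(d² − 2M_n/(0.85 f'_c b)) = 455 − √(455² − 2 × 440×10⁶/(0.85 × 31.6 × 420)) = 95.81 mm.
A_s = 0.85 f'_c a b / f_y = 0.85 × 31.6 × 95.81 × 420 / 400 = 2702.1 mm².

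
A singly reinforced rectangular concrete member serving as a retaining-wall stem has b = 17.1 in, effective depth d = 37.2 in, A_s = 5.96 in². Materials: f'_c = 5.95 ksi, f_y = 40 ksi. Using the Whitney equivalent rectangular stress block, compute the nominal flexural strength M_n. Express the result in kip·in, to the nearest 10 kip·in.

M_n ≈ 8540 kip·in

T = A_s f_y = 5.96 × 40 = 238.4 kips.
a = T/(0.85 f'_c b) = 238.4/(0.85 × 5.95 × 17.1) = 2.757 in.
M_n = T(d − a/2) = 238.4 × (37.2 − 1.3785) = 8539.8 kip·in.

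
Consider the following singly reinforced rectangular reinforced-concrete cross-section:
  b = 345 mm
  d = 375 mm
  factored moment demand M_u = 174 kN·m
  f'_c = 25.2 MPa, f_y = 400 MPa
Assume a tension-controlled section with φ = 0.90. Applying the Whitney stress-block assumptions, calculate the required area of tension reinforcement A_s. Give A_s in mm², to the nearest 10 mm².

M_n = M_u/φ = 174/0.90 = 193.333 kN·m.
With M_n = 0.85 f'_c a b (d − a/2), solve the quadratic for a:
a = d − √(d² − 2M_n/(0.85 f'_c b)) = 375 − √(375² − 2 × 193.333×10⁶/(0.85 × 25.2 × 345)) = 77.84 mm.
A_s = 0.85 f'_c a b / f_y = 0.85 × 25.2 × 77.84 × 345 / 400 = 1438.1 mm².

A_s ≈ 1440 mm²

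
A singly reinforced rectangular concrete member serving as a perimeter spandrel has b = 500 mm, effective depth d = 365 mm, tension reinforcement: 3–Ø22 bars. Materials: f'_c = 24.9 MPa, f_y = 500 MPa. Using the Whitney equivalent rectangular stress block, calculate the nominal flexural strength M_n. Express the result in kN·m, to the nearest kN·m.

A_s = 3 × 380 = 1140 mm².
T = A_s f_y = 1140 × 500 = 570000 N = 570 kN.
From C = T: a = T/(0.85 f'_c b) = 570000/(0.85 × 24.9 × 500) = 53.86 mm.
M_n = T(d − a/2) = 570 kN × (365 − 26.93) mm = 192.70 kN·m.

M_n ≈ 193 kN·m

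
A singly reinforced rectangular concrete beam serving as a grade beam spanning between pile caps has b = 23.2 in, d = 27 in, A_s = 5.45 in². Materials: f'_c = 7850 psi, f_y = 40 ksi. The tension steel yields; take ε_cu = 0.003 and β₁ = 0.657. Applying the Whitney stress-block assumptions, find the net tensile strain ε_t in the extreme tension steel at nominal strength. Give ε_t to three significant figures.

a = A_s f_y/(0.85 f'_c b) = 1.408 in.
β₁ = 0.657, so c = a/β₁ = 1.408/0.657 = 2.143 in.
From the linear strain diagram with ε_cu = 0.003: ε_t = 0.003 (d − c)/c = 0.003 × (27 − 2.143)/2.143 = 0.0348.
Since ε_t ≥ 0.005, the section is tension-controlled.

ε_t ≈ 0.0348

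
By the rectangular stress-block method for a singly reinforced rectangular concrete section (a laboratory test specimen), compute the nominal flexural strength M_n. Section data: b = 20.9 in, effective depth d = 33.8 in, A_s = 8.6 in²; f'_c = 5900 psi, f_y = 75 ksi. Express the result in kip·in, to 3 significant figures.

M_n ≈ 19800 kip·in

T = A_s f_y = 8.6 × 75 = 645 kips.
a = T/(0.85 f'_c b) = 645/(0.85 × 5.9 × 20.9) = 6.154 in.
M_n = T(d − a/2) = 645 × (33.8 − 3.077) = 19816.3 kip·in.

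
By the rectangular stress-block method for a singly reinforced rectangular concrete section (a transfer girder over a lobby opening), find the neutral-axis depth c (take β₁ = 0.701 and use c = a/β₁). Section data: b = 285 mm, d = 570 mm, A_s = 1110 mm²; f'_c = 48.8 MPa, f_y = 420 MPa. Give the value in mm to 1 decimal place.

T = A_s f_y = 1110 × 420 = 466200 N = 466.2 kN.
Setting C = 0.85 f'_c a b equal to T: a = 466200/(0.85 × 48.8 × 285) = 39.436 mm.
With β₁ = 0.701, c = a/β₁ = 39.436/0.701 = 56.3 mm.

c ≈ 56.3 mm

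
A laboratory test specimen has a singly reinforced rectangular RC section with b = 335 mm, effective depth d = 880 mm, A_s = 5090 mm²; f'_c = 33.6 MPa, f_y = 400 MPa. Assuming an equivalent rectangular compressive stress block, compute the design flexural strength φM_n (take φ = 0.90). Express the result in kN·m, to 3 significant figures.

T = A_s f_y = 5090 × 400 = 2036000 N = 2036 kN.
From C = T: a = T/(0.85 f'_c b) = 2036000/(0.85 × 33.6 × 335) = 212.80 mm.
M_n = T(d − a/2) = 2036 kN × (880 − 106.4) mm = 1575.05 kN·m.
φM_n = 0.90 × 1575.05 = 1417.55 kN·m.

φM_n ≈ 1420 kN·m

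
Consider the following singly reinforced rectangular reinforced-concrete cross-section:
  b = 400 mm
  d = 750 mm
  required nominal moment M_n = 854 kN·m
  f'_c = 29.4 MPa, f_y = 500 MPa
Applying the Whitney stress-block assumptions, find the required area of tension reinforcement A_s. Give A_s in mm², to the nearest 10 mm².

A_s ≈ 2480 mm²

With M_n = 0.85 f'_c a b (d − a/2), solve the quadratic for a:
a = d − √(d² − 2M_n/(0.85 f'_c b)) = 750 − √(750² − 2 × 854×10⁶/(0.85 × 29.4 × 400)) = 124.20 mm.
A_s = 0.85 f'_c a b / f_y = 0.85 × 29.4 × 124.20 × 400 / 500 = 2483.0 mm².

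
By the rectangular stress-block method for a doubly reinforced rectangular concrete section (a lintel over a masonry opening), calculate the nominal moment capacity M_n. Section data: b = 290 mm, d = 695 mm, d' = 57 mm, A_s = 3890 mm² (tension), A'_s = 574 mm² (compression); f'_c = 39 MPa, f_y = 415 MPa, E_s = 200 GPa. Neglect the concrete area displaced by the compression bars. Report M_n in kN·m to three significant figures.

Assume both tension and compression steel yield.
Net tension couple steel: A_s − A'_s = 3316 mm².
a = (A_s − A'_s) f_y / (0.85 f'_c b) = 1376140/(0.85 × 39 × 290) = 143.15 mm.
c = a/β₁ = 143.15/0.771 = 185.67 mm; ε'_s = 0.003(c − d')/c = 0.0021 ≥ f_y/E_s = 0.0021, so compression steel does yield.
M_n = (A_s − A'_s) f_y (d − a/2) + A'_s f_y (d − d') = [1376140 × (695 − 71.575) + 238210 × (695 − 57)] × 10⁻⁶ = 857.92 + 151.98 = 1009.90 kN·m.

M_n ≈ 1010 kN·m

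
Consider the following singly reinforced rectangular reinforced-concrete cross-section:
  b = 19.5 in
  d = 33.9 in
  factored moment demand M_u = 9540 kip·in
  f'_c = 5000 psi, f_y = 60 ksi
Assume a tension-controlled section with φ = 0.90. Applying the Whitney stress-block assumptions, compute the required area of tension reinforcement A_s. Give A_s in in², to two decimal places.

M_n = M_u/φ = 9540/0.90 = 10600 kip·in.
From M_n = 0.85 f'_c a b (d − a/2):
a = d − √(d² − 2M_n/(0.85 f'_c b)) = 33.9 − √(33.9² − 2 × 10600/(0.85 × 5 × 19.5)) = 4.010 in.
A_s = 0.85 f'_c a b / f_y = 0.85 × 5 × 4.010 × 19.5 / 60 = 5.539 in².

A_s ≈ 5.54 in²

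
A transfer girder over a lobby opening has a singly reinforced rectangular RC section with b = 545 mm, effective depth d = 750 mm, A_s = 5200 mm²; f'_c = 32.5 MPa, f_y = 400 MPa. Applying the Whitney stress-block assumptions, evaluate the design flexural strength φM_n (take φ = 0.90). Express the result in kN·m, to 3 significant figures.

T = A_s f_y = 5200 × 400 = 2080000 N = 2080 kN.
From C = T: a = T/(0.85 f'_c b) = 2080000/(0.85 × 32.5 × 545) = 138.15 mm.
M_n = T(d − a/2) = 2080 kN × (750 − 69.075) mm = 1416.32 kN·m.
φM_n = 0.90 × 1416.32 = 1274.69 kN·m.

φM_n ≈ 1270 kN·m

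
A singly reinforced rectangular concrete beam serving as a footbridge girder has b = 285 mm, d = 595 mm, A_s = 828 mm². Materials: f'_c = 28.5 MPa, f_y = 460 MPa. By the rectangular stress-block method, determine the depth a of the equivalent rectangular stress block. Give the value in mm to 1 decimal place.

T = A_s f_y = 828 × 460 = 380880 N = 380.88 kN.
Setting C = 0.85 f'_c a b equal to T: a = 380880/(0.85 × 28.5 × 285) = 55.2 mm.

a ≈ 55.2 mm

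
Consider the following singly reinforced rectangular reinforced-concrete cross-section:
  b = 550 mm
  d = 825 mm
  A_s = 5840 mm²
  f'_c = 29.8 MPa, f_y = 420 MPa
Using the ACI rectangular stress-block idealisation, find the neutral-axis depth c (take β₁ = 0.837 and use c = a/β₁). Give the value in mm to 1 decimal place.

c ≈ 210.3 mm

T = A_s f_y = 5840 × 420 = 2452800 N = 2452.8 kN.
Setting C = 0.85 f'_c a b equal to T: a = 2452800/(0.85 × 29.8 × 550) = 176.061 mm.
With β₁ = 0.837, c = a/β₁ = 176.061/0.837 = 210.3 mm.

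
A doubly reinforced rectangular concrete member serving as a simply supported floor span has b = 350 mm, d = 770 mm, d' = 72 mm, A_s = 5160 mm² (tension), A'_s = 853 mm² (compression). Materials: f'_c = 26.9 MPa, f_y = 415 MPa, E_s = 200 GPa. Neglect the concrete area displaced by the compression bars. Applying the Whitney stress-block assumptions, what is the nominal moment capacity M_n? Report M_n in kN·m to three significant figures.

M_n ≈ 1420 kN·m

Assume both tension and compression steel yield.
Net tension couple steel: A_s − A'_s = 4307 mm².
a = (A_s − A'_s) f_y / (0.85 f'_c b) = 1787405/(0.85 × 26.9 × 350) = 223.35 mm.
c = a/β₁ = 223.35/0.85 = 262.76 mm; ε'_s = 0.003(c − d')/c = 0.0022 ≥ f_y/E_s = 0.0021, so compression steel does yield.
M_n = (A_s − A'_s) f_y (d − a/2) + A'_s f_y (d − d') = [1787405 × (770 − 111.675) + 353995 × (770 − 72)] × 10⁻⁶ = 1176.69 + 247.09 = 1423.78 kN·m.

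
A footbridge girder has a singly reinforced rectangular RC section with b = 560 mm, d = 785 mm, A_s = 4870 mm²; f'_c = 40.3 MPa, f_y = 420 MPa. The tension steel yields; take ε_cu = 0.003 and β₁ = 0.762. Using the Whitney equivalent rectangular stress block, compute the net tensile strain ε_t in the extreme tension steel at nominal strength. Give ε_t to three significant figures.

ε_t ≈ 0.0138

a = A_s f_y/(0.85 f'_c b) = 106.63 mm.
β₁ = 0.762, so c = a/β₁ = 106.63/0.762 = 139.93 mm.
From the linear strain diagram with ε_cu = 0.003: ε_t = 0.003 (d − c)/c = 0.003 × (785 − 139.93)/139.93 = 0.0138.
Since ε_t ≥ 0.005, the section is tension-controlled.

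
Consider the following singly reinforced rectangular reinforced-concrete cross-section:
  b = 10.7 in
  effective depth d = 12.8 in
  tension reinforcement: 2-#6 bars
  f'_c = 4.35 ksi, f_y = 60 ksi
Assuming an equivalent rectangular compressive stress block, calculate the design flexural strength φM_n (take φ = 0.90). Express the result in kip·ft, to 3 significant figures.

φM_n ≈ 48.0 kip·ft

A_s = 2 × 0.44 = 0.88 in².
T = A_s f_y = 0.88 × 60 = 52.8 kips.
a = T/(0.85 f'_c b) = 52.8/(0.85 × 4.35 × 10.7) = 1.335 in.
M_n = T(d − a/2) = 52.8 × (12.8 − 0.6675) = 640.6 kip·in = 640.6/12 = 53.38 kip·ft.
φM_n = 0.90 × 53.38 = 48.04 kip·ft.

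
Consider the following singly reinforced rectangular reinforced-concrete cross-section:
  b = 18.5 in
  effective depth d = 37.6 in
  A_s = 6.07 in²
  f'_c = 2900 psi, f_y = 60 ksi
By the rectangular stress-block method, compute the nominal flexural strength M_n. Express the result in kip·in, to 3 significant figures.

T = A_s f_y = 6.07 × 60 = 364.2 kips.
a = T/(0.85 f'_c b) = 364.2/(0.85 × 2.9 × 18.5) = 7.986 in.
M_n = T(d − a/2) = 364.2 × (37.6 − 3.993) = 12239.7 kip·in.

M_n ≈ 12200 kip·in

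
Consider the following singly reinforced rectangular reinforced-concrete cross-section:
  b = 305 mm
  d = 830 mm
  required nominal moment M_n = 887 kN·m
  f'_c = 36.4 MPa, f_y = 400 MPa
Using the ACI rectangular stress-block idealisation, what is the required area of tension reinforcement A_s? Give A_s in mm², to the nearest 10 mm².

A_s ≈ 2880 mm²

With M_n = 0.85 f'_c a b (d − a/2), solve the quadratic for a:
a = d − √(d² − 2M_n/(0.85 f'_c b)) = 830 − √(830² − 2 × 887×10⁶/(0.85 × 36.4 × 305)) = 122.25 mm.
A_s = 0.85 f'_c a b / f_y = 0.85 × 36.4 × 122.25 × 305 / 400 = 2884.1 mm².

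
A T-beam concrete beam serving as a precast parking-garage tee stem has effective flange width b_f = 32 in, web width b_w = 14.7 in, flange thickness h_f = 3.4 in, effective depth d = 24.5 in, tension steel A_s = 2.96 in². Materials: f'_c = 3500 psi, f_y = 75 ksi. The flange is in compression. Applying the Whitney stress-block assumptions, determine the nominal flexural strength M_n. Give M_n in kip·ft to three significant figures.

Tension: T = A_s f_y = 2.96 × 75 = 222 kips.
Try a within the flange: a = T/(0.85 f'_c b_f) = 222/(0.85 × 3.5 × 32) = 2.332 in.
Since a = 2.332 ≤ h_f = 3.4 in, the stress block lies entirely in the flange; analyse as a rectangular beam of width b_f.
M_n = T(d − a/2) = 222 × (24.5 − 1.166) = 5180.1 kip·in.
M_n = 5180.1/12 = 431.68 kip·ft.

M_n ≈ 432 kip·ft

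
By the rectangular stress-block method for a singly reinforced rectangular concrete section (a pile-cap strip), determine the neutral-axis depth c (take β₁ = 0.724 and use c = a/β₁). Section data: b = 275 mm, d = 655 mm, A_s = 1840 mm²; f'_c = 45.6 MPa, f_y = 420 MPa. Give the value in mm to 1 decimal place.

T = A_s f_y = 1840 × 420 = 772800 N = 772.8 kN.
Setting C = 0.85 f'_c a b equal to T: a = 772800/(0.85 × 45.6 × 275) = 72.502 mm.
With β₁ = 0.724, c = a/β₁ = 72.502/0.724 = 100.1 mm.

c ≈ 100.1 mm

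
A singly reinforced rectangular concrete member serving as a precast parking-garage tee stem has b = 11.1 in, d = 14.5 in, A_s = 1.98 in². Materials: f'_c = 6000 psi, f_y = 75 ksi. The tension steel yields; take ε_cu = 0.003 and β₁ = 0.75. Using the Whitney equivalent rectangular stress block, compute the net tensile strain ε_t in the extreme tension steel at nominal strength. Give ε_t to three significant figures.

ε_t ≈ 0.00944

a = A_s f_y/(0.85 f'_c b) = 2.623 in.
β₁ = 0.75, so c = a/β₁ = 2.623/0.75 = 3.497 in.
From the linear strain diagram with ε_cu = 0.003: ε_t = 0.003 (d − c)/c = 0.003 × (14.5 − 3.497)/3.497 = 0.00944.
Since ε_t ≥ 0.005, the section is tension-controlled.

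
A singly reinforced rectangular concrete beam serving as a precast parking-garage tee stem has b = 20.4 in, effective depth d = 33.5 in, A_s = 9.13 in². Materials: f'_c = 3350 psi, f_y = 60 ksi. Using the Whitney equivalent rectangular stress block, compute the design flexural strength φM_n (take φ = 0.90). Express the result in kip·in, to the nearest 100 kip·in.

φM_n ≈ 14200 kip·in

T = A_s f_y = 9.13 × 60 = 547.8 kips.
a = T/(0.85 f'_c b) = 547.8/(0.85 × 3.35 × 20.4) = 9.430 in.
M_n = T(d − a/2) = 547.8 × (33.5 − 4.715) = 15768.4 kip·in.
φM_n = 0.90 × 15768.4 = 14191.6 kip·in.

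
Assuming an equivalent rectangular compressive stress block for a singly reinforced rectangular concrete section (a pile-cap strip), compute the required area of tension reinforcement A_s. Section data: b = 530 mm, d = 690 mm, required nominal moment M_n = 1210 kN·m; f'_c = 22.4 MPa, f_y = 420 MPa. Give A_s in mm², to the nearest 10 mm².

A_s ≈ 4900 mm²

With M_n = 0.85 f'_c a b (d − a/2), solve the quadratic for a:
a = d − √(d² − 2M_n/(0.85 f'_c b)) = 690 − √(690² − 2 × 1210×10⁶/(0.85 × 22.4 × 530)) = 203.91 mm.
A_s = 0.85 f'_c a b / f_y = 0.85 × 22.4 × 203.91 × 530 / 420 = 4899.3 mm².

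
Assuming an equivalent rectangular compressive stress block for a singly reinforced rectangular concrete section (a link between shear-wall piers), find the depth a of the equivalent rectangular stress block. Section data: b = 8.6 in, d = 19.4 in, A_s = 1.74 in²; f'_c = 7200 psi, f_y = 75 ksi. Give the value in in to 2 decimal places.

T = A_s f_y = 1.74 × 75 = 130.5 kips.
a = T/(0.85 f'_c b) = 130.5/(0.85 × 7.2 × 8.6) = 2.48 in.

a ≈ 2.48 in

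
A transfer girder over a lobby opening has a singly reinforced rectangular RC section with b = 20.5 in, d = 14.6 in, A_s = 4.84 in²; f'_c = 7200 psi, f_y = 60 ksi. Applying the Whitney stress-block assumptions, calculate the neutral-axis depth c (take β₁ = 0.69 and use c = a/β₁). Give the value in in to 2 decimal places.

c ≈ 3.35 in

T = A_s f_y = 4.84 × 60 = 290.4 kips.
a = T/(0.85 f'_c b) = 290.4/(0.85 × 7.2 × 20.5) = 2.3147 in.
With β₁ = 0.69, c = a/β₁ = 2.3147/0.69 = 3.35 in.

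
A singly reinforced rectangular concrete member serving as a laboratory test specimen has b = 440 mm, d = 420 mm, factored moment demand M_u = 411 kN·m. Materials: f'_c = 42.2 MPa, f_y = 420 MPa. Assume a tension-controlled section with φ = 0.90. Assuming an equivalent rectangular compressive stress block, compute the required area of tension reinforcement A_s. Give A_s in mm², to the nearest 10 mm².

A_s ≈ 2850 mm²

M_n = M_u/φ = 411/0.90 = 456.667 kN·m.
With M_n = 0.85 f'_c a b (d − a/2), solve the quadratic for a:
a = d − √(d² − 2M_n/(0.85 f'_c b)) = 420 − √(420² − 2 × 456.667×10⁶/(0.85 × 42.2 × 440)) = 75.72 mm.
A_s = 0.85 f'_c a b / f_y = 0.85 × 42.2 × 75.72 × 440 / 420 = 2845.4 mm².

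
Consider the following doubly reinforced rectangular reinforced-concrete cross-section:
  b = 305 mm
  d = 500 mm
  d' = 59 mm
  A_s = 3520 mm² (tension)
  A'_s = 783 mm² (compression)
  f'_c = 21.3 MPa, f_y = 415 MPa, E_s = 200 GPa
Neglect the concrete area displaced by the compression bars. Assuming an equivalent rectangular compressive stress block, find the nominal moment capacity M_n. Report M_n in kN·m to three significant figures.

Assume both tension and compression steel yield.
Net tension couple steel: A_s − A'_s = 2737 mm².
a = (A_s − A'_s) f_y / (0.85 f'_c b) = 1135855/(0.85 × 21.3 × 305) = 205.70 mm.
c = a/β₁ = 205.70/0.85 = 242.00 mm; ε'_s = 0.003(c − d')/c = 0.0023 ≥ f_y/E_s = 0.0021, so compression steel does yield.
M_n = (A_s − A'_s) f_y (d − a/2) + A'_s f_y (d − d') = [1135855 × (500 − 102.85) + 324945 × (500 − 59)] × 10⁻⁶ = 451.10 + 143.30 = 594.40 kN·m.

M_n ≈ 594 kN·m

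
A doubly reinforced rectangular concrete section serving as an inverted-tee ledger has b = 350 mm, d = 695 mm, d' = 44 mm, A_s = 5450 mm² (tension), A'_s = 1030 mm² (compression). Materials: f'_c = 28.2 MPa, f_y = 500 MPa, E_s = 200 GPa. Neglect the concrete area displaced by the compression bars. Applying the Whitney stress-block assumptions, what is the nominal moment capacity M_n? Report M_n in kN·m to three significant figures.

Assume both tension and compression steel yield.
Net tension couple steel: A_s − A'_s = 4420 mm².
a = (A_s − A'_s) f_y / (0.85 f'_c b) = 2210000/(0.85 × 28.2 × 350) = 263.42 mm.
c = a/β₁ = 263.42/0.849 = 310.27 mm; ε'_s = 0.003(c − d')/c = 0.0026 ≥ f_y/E_s = 0.0025, so compression steel does yield.
M_n = (A_s − A'_s) f_y (d − a/2) + A'_s f_y (d − d') = [2210000 × (695 − 131.71) + 515000 × (695 − 44)] × 10⁻⁶ = 1244.87 + 335.27 = 1580.14 kN·m.

M_n ≈ 1580 kN·m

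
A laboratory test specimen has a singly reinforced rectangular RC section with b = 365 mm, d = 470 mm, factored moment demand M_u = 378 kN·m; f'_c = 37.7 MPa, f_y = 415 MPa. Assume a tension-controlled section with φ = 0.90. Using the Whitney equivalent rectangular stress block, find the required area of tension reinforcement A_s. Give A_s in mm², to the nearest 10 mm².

A_s ≈ 2360 mm²

M_n = M_u/φ = 378/0.90 = 420 kN·m.
With M_n = 0.85 f'_c a b (d − a/2), solve the quadratic for a:
a = d − √(d² − 2M_n/(0.85 f'_c b)) = 470 − √(470² − 2 × 420×10⁶/(0.85 × 37.7 × 365)) = 83.89 mm.
A_s = 0.85 f'_c a b / f_y = 0.85 × 37.7 × 83.89 × 365 / 415 = 2364.4 mm².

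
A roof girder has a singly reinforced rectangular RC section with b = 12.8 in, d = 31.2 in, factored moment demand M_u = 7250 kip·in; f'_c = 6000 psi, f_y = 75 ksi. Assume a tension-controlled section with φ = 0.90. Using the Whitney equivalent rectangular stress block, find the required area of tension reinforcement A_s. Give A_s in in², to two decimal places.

M_n = M_u/φ = 7250/0.90 = 8055.56 kip·in.
From M_n = 0.85 f'_c a b (d − a/2):
a = d − √(d² − 2M_n/(0.85 f'_c b)) = 31.2 − √(31.2² − 2 × 8055.56/(0.85 × 6 × 12.8)) = 4.244 in.
A_s = 0.85 f'_c a b / f_y = 0.85 × 6 × 4.244 × 12.8 / 75 = 3.694 in².

A_s ≈ 3.69 in²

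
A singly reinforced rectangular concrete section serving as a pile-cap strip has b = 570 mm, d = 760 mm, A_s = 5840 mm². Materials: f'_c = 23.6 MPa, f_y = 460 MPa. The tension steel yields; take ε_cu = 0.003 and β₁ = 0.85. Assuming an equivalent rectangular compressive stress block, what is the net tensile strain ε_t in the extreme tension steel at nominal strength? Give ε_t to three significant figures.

a = A_s f_y/(0.85 f'_c b) = 234.94 mm.
β₁ = 0.85, so c = a/β₁ = 234.94/0.85 = 276.40 mm.
From the linear strain diagram with ε_cu = 0.003: ε_t = 0.003 (d − c)/c = 0.003 × (760 − 276.40)/276.40 = 0.00525.
Since ε_t ≥ 0.005, the section is tension-controlled.

ε_t ≈ 0.00525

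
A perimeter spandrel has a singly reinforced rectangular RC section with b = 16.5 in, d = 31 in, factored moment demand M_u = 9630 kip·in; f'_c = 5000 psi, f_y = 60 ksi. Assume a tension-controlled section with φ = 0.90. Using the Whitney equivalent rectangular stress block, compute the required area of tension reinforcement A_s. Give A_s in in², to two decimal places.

M_n = M_u/φ = 9630/0.90 = 10700 kip·in.
From M_n = 0.85 f'_c a b (d − a/2):
a = d − √(d² − 2M_n/(0.85 f'_c b)) = 31 − √(31² − 2 × 10700/(0.85 × 5 × 16.5)) = 5.391 in.
A_s = 0.85 f'_c a b / f_y = 0.85 × 5 × 5.391 × 16.5 / 60 = 6.301 in².

A_s ≈ 6.30 in²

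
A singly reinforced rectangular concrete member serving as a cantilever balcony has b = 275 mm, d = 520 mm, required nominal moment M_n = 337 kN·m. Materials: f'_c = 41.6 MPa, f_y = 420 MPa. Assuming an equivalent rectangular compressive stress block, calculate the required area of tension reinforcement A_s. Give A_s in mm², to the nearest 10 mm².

With M_n = 0.85 f'_c a b (d − a/2), solve the quadratic for a:
a = d − √(d² − 2M_n/(0.85 f'_c b)) = 520 − √(520² − 2 × 337×10⁶/(0.85 × 41.6 × 275)) = 71.57 mm.
A_s = 0.85 f'_c a b / f_y = 0.85 × 41.6 × 71.57 × 275 / 420 = 1657.0 mm².

A_s ≈ 1660 mm²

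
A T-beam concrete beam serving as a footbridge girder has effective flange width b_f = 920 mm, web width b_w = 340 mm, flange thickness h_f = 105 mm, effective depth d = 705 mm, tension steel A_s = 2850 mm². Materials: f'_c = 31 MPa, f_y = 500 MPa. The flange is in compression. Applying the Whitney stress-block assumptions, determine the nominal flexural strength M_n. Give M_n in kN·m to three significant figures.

Tension: T = A_s f_y = 2850 × 500 = 1425000 N.
Try a within the flange: a = T/(0.85 f'_c b_f) = 1425000/(0.85 × 31 × 920) = 58.78 mm.
Since a = 58.78 ≤ h_f = 105 mm, the stress block lies entirely in the flange; analyse as a rectangular beam of width b_f.
M_n = T(d − a/2) = 1425000 × (705 − 29.39) = 962.74 × 10⁶ N·mm.
M_n = 962.74 kN·m.

M_n ≈ 963 kN·m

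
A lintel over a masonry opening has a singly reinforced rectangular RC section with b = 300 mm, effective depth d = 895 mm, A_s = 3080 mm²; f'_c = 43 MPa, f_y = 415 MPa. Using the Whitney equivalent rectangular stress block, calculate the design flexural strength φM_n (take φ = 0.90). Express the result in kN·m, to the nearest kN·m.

φM_n ≈ 963 kN·m

T = A_s f_y = 3080 × 415 = 1278200 N = 1278.2 kN.
From C = T: a = T/(0.85 f'_c b) = 1278200/(0.85 × 43 × 300) = 116.57 mm.
M_n = T(d − a/2) = 1278.2 kN × (895 − 58.285) mm = 1069.49 kN·m.
φM_n = 0.90 × 1069.49 = 962.54 kN·m.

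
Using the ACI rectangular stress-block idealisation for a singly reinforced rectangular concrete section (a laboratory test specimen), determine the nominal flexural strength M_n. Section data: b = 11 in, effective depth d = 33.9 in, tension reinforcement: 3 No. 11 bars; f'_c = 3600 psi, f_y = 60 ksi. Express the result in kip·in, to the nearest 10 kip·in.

A_s = 3 × 1.56 = 4.68 in².
T = A_s f_y = 4.68 × 60 = 280.8 kips.
a = T/(0.85 f'_c b) = 280.8/(0.85 × 3.6 × 11) = 8.342 in.
M_n = T(d − a/2) = 280.8 × (33.9 − 4.171) = 8347.9 kip·in.

M_n ≈ 8350 kip·in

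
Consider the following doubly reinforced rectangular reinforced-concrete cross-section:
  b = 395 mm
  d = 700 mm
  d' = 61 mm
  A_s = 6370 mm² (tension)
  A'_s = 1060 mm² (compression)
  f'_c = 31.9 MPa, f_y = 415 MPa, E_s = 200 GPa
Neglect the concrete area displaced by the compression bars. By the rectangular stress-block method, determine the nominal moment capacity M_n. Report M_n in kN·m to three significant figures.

Assume both tension and compression steel yield.
Net tension couple steel: A_s − A'_s = 5310 mm².
a = (A_s − A'_s) f_y / (0.85 f'_c b) = 2203650/(0.85 × 31.9 × 395) = 205.75 mm.
c = a/β₁ = 205.75/0.822 = 250.30 mm; ε'_s = 0.003(c − d')/c = 0.0023 ≥ f_y/E_s = 0.0021, so compression steel does yield.
M_n = (A_s − A'_s) f_y (d − a/2) + A'_s f_y (d − d') = [2203650 × (700 − 102.875) + 439900 × (700 − 61)] × 10⁻⁶ = 1315.85 + 281.10 = 1596.95 kN·m.

M_n ≈ 1600 kN·m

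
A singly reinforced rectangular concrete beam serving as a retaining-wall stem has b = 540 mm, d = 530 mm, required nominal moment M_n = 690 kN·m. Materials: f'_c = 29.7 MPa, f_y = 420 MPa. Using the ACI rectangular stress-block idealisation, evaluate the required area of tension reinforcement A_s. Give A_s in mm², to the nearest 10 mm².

With M_n = 0.85 f'_c a b (d − a/2), solve the quadratic for a:
a = d − √(d² − 2M_n/(0.85 f'_c b)) = 530 − √(530² − 2 × 690×10⁶/(0.85 × 29.7 × 540)) = 106.13 mm.
A_s = 0.85 f'_c a b / f_y = 0.85 × 29.7 × 106.13 × 540 / 420 = 3444.8 mm².

A_s ≈ 3440 mm²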